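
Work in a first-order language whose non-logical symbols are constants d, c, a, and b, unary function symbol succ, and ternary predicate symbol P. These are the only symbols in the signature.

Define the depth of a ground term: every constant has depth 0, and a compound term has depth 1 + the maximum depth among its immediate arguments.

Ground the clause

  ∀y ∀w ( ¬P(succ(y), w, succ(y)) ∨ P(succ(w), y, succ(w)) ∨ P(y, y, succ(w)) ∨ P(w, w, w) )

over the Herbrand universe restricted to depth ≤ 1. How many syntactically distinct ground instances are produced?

64

Ground terms of depth ≤ 1:
  Write N_k for the number of ground terms of depth ≤ k. A term of depth ≤ k is either a constant or a function symbol applied to arguments of depth ≤ k−1, so N_k = 4 + N_{k-1}.
  N_0 = 4
  N_1 = 4 + 4 = 8
So there are 8 ground terms available for substitution.
The clause has 2 distinct variables (y, w), each appearing in the body. In the free term algebra distinct substitutions yield syntactically distinct ground instances.
Number of ground instances = 8^2 = 64.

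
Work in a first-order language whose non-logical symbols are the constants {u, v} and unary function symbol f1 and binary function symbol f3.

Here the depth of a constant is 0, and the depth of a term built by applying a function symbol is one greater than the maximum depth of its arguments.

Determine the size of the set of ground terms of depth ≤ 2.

Count level by level. With function symbols f1/1, f3/2, the terms of depth ≤ k are the 2 constants together with each function applied to depth-≤(k−1) tuples, so N_k = 2 + N_{k-1} + N_{k-1}^2.
N_0 = 2
N_1 = 2 + 2 + 2^2 = 8
N_2 = 2 + 8 + 8^2 = 74

74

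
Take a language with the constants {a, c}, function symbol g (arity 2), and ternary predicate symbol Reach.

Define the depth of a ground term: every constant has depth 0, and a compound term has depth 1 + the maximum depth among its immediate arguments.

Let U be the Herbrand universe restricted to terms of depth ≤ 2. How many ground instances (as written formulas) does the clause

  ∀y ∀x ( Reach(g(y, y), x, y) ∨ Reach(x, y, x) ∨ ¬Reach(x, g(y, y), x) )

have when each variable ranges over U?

1444

Ground terms of depth ≤ 2:
  If N_k denotes the number of depth-≤k ground terms, the 2 constants give N_0 = 2, and each function symbol of arity r contributes N_{k-1}^r new terms at level k: N_k = 2 + N_{k-1}^2.
  N_0 = 2
  N_1 = 2 + 2^2 = 6
  N_2 = 2 + 6^2 = 38
So there are 38 ground terms available for substitution.
Each of y, x ranges independently over the available ground terms, and distinct assignments produce distinct instances.
Number of ground instances = 38^2 = 1444.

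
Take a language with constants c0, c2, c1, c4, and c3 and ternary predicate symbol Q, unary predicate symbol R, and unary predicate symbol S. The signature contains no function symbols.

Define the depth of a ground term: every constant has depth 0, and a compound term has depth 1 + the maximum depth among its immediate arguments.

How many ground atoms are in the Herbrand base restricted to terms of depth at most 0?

135

First count ground terms of depth ≤ 0.
With no function symbols every ground term is a constant, so there are exactly 5 ground terms at every depth bound.
N_0 = 5
Explicitly: c0, c2, c1, c4, c3.
So |H| = 5.
For each predicate symbol, the number of ground atoms is |H| raised to its arity; summing:
  Q: 5^3 = 125;  R: 5;  S: 5
Total ground atoms: 125 + 5 + 5 = 135.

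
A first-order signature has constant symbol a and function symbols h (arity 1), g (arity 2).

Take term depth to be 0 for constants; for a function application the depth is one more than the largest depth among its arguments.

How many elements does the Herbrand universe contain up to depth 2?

13

If N_k denotes the number of depth-≤k ground terms, the 1 constant gives N_0 = 1, and each function symbol of arity r contributes N_{k-1}^r new terms at level k: N_k = 1 + N_{k-1} + N_{k-1}^2.
N_0 = 1
N_1 = 1 + 1 + 1^2 = 3
N_2 = 1 + 3 + 3^2 = 13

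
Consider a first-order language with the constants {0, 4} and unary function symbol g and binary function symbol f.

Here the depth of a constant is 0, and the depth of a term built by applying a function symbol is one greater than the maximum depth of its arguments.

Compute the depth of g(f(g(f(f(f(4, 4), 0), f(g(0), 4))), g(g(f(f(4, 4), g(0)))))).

depth(f(4, 4)) = 1 + max(0, 0) = 1
depth(f(f(4, 4), 0)) = 1 + max(1, 0) = 2
depth(g(0)) = 1 + depth(0) = 1 + 0 = 1
depth(f(g(0), 4)) = 1 + max(1, 0) = 2
depth(f(f(f(4, 4), 0), f(g(0), 4))) = 1 + max(2, 2) = 3
depth(g(f(f(f(4, 4), 0), f(g(0), 4)))) = 1 + depth(f(f(f(4, 4), 0), f(g(0), 4))) = 1 + 3 = 4
depth(f(f(4, 4), g(0))) = 1 + max(1, 1) = 2
depth(g(f(f(4, 4), g(0)))) = 1 + depth(f(f(4, 4), g(0))) = 1 + 2 = 3
depth(g(g(f(f(4, 4), g(0))))) = 1 + depth(g(f(f(4, 4), g(0)))) = 1 + 3 = 4
depth(f(g(f(f(f(4, 4), 0), f(g(0), 4))), g(g(f(f(4, 4), g(0)))))) = 1 + max(4, 4) = 5
depth(g(f(g(f(f(f(4, 4), 0), f(g(0), 4))), g(g(f(f(4, 4), g(0))))))) = 1 + depth(f(g(f(f(f(4, 4), 0), f(g(0), 4))), g(g(f(f(4, 4), g(0)))))) = 1 + 5 = 6

6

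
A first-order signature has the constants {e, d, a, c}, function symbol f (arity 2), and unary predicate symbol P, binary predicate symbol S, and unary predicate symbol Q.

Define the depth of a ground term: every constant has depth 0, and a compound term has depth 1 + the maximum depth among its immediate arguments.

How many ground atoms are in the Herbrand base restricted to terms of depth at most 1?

440

First count ground terms of depth ≤ 1.
Write N_k for the number of ground terms of depth ≤ k. A term of depth ≤ k is either a constant or a function symbol applied to arguments of depth ≤ k−1, so N_k = 4 + N_{k-1}^2.
N_0 = 4
N_1 = 4 + 4^2 = 20
So |H| = 20.
For each predicate symbol, the number of ground atoms is |H| raised to its arity; summing:
  P: 20;  S: 20^2 = 400;  Q: 20
Total ground atoms: 20 + 400 + 20 = 440.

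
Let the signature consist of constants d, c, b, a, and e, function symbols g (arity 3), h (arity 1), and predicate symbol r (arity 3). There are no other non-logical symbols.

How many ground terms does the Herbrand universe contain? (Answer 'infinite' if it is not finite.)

infinite

The signature has at least one function symbol (g, arity 3) and at least one constant (d).
Iterating g gives infinitely many distinct ground terms: d, g(d, d, d), g(g(d, d, d), g(d, d, d), g(d, d, d)), ...
So the Herbrand universe is infinite.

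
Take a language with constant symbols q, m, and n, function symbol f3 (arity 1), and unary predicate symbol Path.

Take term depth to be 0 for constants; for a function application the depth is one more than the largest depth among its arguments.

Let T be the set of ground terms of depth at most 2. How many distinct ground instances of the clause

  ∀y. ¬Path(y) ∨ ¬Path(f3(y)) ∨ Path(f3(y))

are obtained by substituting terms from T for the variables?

9

Ground terms of depth ≤ 2:
  Let N_k = |{terms of depth ≤ k}|. Then N_0 = 3 and N_k = 3 + N_{k-1} for k ≥ 1 (one summand per function symbol, arity giving the exponent).
  N_0 = 3
  N_1 = 3 + 3 = 6
  N_2 = 3 + 6 = 9
  Explicitly: q, m, n, f3(q), f3(m), f3(n), f3(f3(q)), f3(f3(m)), f3(f3(n)).
So there are 9 ground terms available for substitution.
There is 1 variable to instantiate (y),  occurring in at least one literal, so different choices give different ground instances.
Number of ground instances = 9.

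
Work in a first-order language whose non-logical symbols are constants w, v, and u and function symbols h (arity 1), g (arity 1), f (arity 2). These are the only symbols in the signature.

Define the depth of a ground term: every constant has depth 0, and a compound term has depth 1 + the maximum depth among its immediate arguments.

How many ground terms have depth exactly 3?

132135

Write N_k for the number of ground terms of depth ≤ k. A term of depth ≤ k is either a constant or a function symbol applied to arguments of depth ≤ k−1, so N_k = 3 + N_{k-1} + N_{k-1} + N_{k-1}^2.
N_0 = 3
N_1 = 3 + 3 + 3 + 3^2 = 18
N_2 = 3 + 18 + 18 + 18^2 = 363
N_3 = 3 + 363 + 363 + 363^2 = 132498
Terms of depth exactly 3: N_3 − N_2 = 132498 − 363 = 132135.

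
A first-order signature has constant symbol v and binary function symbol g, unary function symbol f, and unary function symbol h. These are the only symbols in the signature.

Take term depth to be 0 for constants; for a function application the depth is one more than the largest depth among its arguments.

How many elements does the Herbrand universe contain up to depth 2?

Write N_k for the number of ground terms of depth ≤ k. A term of depth ≤ k is either a constant or a function symbol applied to arguments of depth ≤ k−1, so N_k = 1 + N_{k-1}^2 + N_{k-1} + N_{k-1}.
N_0 = 1
N_1 = 1 + 1^2 + 1 + 1 = 4
N_2 = 1 + 4^2 + 4 + 4 = 25

25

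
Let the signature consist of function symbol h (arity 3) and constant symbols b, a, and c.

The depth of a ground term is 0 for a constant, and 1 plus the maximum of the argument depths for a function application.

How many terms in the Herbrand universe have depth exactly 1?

If N_k denotes the number of depth-≤k ground terms, the 3 constants give N_0 = 3, and each function symbol of arity r contributes N_{k-1}^r new terms at level k: N_k = 3 + N_{k-1}^3.
N_0 = 3
N_1 = 3 + 3^3 = 30
Terms of depth exactly 1: N_1 − N_0 = 30 − 3 = 27.

27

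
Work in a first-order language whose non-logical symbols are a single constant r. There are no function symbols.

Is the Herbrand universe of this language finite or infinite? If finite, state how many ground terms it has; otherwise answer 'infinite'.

There are no function symbols, so the only ground term is the single constant.
The Herbrand universe is {r}, finite with 1 element.

1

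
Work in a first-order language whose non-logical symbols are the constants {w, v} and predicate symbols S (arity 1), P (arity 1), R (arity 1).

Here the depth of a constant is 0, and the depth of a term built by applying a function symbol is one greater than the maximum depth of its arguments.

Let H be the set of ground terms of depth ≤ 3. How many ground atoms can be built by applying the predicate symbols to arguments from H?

First count ground terms of depth ≤ 3.
With no function symbols every ground term is a constant, so there are exactly 2 ground terms at every depth bound.
N_0 = 2
N_1 = 2
N_2 = 2
N_3 = 2
So |H| = 2.
For each predicate symbol, the number of ground atoms is |H| raised to its arity; summing:
  S: 2;  P: 2;  R: 2
Total ground atoms: 2 + 2 + 2 = 6.

6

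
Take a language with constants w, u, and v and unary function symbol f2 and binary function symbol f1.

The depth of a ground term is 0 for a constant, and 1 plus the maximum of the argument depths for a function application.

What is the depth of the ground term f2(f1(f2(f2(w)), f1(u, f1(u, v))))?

4

depth(f2(w)) = 1 + depth(w) = 1 + 0 = 1
depth(f2(f2(w))) = 1 + depth(f2(w)) = 1 + 1 = 2
depth(f1(u, v)) = 1 + max(0, 0) = 1
depth(f1(u, f1(u, v))) = 1 + max(0, 1) = 2
depth(f1(f2(f2(w)), f1(u, f1(u, v)))) = 1 + max(2, 2) = 3
depth(f2(f1(f2(f2(w)), f1(u, f1(u, v))))) = 1 + depth(f1(f2(f2(w)), f1(u, f1(u, v)))) = 1 + 3 = 4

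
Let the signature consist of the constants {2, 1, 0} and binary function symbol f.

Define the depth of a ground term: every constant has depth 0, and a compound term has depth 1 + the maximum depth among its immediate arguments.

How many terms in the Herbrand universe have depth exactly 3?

Count level by level. With function symbols f/2, the terms of depth ≤ k are the 3 constants together with each function applied to depth-≤(k−1) tuples, so N_k = 3 + N_{k-1}^2.
N_0 = 3
N_1 = 3 + 3^2 = 12
N_2 = 3 + 12^2 = 147
N_3 = 3 + 147^2 = 21612
Terms of depth exactly 3: N_3 − N_2 = 21612 − 147 = 21465.

21465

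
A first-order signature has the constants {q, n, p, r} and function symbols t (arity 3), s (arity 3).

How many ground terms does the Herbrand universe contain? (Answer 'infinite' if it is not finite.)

The signature has at least one function symbol (t, arity 3) and at least one constant (q).
Iterating t gives infinitely many distinct ground terms: q, t(q, q, q), t(t(q, q, q), t(q, q, q), t(q, q, q)), ...
So the Herbrand universe is infinite.

infinite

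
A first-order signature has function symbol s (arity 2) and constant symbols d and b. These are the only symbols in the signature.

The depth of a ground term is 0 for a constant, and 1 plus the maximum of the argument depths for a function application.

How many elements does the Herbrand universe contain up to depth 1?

6

If N_k denotes the number of depth-≤k ground terms, the 2 constants give N_0 = 2, and each function symbol of arity r contributes N_{k-1}^r new terms at level k: N_k = 2 + N_{k-1}^2.
N_0 = 2
N_1 = 2 + 2^2 = 6
Explicitly: d, b, s(d, d), s(d, b), s(b, d), s(b, b).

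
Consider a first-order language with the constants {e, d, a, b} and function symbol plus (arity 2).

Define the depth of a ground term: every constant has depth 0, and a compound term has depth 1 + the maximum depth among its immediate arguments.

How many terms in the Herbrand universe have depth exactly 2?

384

Write N_k for the number of ground terms of depth ≤ k. A term of depth ≤ k is either a constant or a function symbol applied to arguments of depth ≤ k−1, so N_k = 4 + N_{k-1}^2.
N_0 = 4
N_1 = 4 + 4^2 = 20
N_2 = 4 + 20^2 = 404
Terms of depth exactly 2: N_2 − N_1 = 404 − 20 = 384.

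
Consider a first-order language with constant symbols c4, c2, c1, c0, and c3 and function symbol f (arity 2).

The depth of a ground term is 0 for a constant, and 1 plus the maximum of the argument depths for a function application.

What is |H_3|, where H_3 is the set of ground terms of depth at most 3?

819030

Write N_k for the number of ground terms of depth ≤ k. A term of depth ≤ k is either a constant or a function symbol applied to arguments of depth ≤ k−1, so N_k = 5 + N_{k-1}^2.
N_0 = 5
N_1 = 5 + 5^2 = 30
N_2 = 5 + 30^2 = 905
N_3 = 5 + 905^2 = 819030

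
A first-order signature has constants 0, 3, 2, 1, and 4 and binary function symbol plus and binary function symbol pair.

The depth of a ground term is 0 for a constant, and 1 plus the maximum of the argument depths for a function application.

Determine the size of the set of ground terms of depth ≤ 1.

55

Let N_k = |{terms of depth ≤ k}|. Then N_0 = 5 and N_k = 5 + N_{k-1}^2 + N_{k-1}^2 for k ≥ 1 (one summand per function symbol, arity giving the exponent).
N_0 = 5
N_1 = 5 + 5^2 + 5^2 = 55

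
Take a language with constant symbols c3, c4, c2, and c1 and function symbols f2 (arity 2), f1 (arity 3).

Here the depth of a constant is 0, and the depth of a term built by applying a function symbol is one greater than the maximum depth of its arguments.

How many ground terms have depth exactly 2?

599680

Write N_k for the number of ground terms of depth ≤ k. A term of depth ≤ k is either a constant or a function symbol applied to arguments of depth ≤ k−1, so N_k = 4 + N_{k-1}^2 + N_{k-1}^3.
N_0 = 4
N_1 = 4 + 4^2 + 4^3 = 84
N_2 = 4 + 84^2 + 84^3 = 599764
Terms of depth exactly 2: N_2 − N_1 = 599764 − 84 = 599680.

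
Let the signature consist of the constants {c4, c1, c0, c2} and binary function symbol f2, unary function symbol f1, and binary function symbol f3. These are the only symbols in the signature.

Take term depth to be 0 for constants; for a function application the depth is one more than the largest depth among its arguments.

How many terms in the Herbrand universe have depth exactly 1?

36

Write N_k for the number of ground terms of depth ≤ k. A term of depth ≤ k is either a constant or a function symbol applied to arguments of depth ≤ k−1, so N_k = 4 + N_{k-1}^2 + N_{k-1} + N_{k-1}^2.
N_0 = 4
N_1 = 4 + 4^2 + 4 + 4^2 = 40
Terms of depth exactly 1: N_1 − N_0 = 40 − 4 = 36.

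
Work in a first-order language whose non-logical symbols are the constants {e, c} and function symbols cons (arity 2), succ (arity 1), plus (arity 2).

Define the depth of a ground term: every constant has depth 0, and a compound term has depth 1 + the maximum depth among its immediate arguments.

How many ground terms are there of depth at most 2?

302

If N_k denotes the number of depth-≤k ground terms, the 2 constants give N_0 = 2, and each function symbol of arity r contributes N_{k-1}^r new terms at level k: N_k = 2 + N_{k-1}^2 + N_{k-1} + N_{k-1}^2.
N_0 = 2
N_1 = 2 + 2^2 + 2 + 2^2 = 12
N_2 = 2 + 12^2 + 12 + 12^2 = 302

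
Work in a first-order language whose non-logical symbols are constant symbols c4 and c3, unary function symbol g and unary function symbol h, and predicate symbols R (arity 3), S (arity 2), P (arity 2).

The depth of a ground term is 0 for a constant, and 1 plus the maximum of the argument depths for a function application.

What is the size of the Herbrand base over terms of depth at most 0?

First count ground terms of depth ≤ 0.
Let N_k count ground terms of depth at most k. Each non-constant term of depth ≤ k is some function symbol applied to depth-≤(k−1) arguments, giving N_k = 2 + N_{k-1} + N_{k-1}.
N_0 = 2
So |H| = 2.
A ground atom is a predicate applied to a tuple of terms from H, so the count is the sum over predicates of |H|^arity:
  R: 2^3 = 8;  S: 2^2 = 4;  P: 2^2 = 4
Total ground atoms: 8 + 4 + 4 = 16.

16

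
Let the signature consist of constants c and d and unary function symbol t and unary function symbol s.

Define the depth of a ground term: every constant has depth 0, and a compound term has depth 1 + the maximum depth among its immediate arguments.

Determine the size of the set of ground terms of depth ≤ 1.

Write N_k for the number of ground terms of depth ≤ k. A term of depth ≤ k is either a constant or a function symbol applied to arguments of depth ≤ k−1, so N_k = 2 + N_{k-1} + N_{k-1}.
N_0 = 2
N_1 = 2 + 2 + 2 = 6

6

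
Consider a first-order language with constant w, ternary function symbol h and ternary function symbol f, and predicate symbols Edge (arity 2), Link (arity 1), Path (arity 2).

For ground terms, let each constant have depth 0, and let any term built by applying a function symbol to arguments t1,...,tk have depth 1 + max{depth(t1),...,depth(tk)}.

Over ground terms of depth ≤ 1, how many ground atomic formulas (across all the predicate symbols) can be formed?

First count ground terms of depth ≤ 1.
If N_k denotes the number of depth-≤k ground terms, the 1 constant gives N_0 = 1, and each function symbol of arity r contributes N_{k-1}^r new terms at level k: N_k = 1 + N_{k-1}^3 + N_{k-1}^3.
N_0 = 1
N_1 = 1 + 1^3 + 1^3 = 3
So |H| = 3.
Ground atoms are formed by filling each argument slot of a predicate with a term from H, so an r-ary predicate gives |H|^r atoms:
  Edge: 3^2 = 9;  Link: 3;  Path: 3^2 = 9
Total ground atoms: 9 + 3 + 9 = 21.

21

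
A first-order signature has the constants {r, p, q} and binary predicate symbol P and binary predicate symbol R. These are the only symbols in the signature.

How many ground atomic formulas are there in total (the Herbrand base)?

18

With no function symbols, the Herbrand universe is just the 3 constants.
Ground atoms per predicate: P: 3^2 = 9, R: 3^2 = 9.
Herbrand base size = 9 + 9 = 18.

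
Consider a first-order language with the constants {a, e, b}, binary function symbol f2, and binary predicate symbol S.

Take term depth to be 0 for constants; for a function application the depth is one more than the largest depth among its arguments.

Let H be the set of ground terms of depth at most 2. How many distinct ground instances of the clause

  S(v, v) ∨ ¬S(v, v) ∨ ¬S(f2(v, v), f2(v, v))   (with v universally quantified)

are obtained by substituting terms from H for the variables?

147

Ground terms of depth ≤ 2:
  Let N_k count ground terms of depth at most k. Each non-constant term of depth ≤ k is some function symbol applied to depth-≤(k−1) arguments, giving N_k = 3 + N_{k-1}^2.
  N_0 = 3
  N_1 = 3 + 3^2 = 12
  N_2 = 3 + 12^2 = 147
So there are 147 ground terms available for substitution.
The variable v ranges independently over the available ground terms, and distinct assignments produce distinct instances.
Number of ground instances = 147.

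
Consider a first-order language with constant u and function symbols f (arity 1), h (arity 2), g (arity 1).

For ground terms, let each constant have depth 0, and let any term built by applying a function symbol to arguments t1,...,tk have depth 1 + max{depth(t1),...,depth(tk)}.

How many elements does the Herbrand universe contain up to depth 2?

25

Write N_k for the number of ground terms of depth ≤ k. A term of depth ≤ k is either a constant or a function symbol applied to arguments of depth ≤ k−1, so N_k = 1 + N_{k-1} + N_{k-1}^2 + N_{k-1}.
N_0 = 1
N_1 = 1 + 1 + 1^2 + 1 = 4
N_2 = 1 + 4 + 4^2 + 4 = 25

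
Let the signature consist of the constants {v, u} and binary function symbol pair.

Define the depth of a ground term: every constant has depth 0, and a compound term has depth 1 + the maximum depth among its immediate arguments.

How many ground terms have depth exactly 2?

Let N_k count ground terms of depth at most k. Each non-constant term of depth ≤ k is some function symbol applied to depth-≤(k−1) arguments, giving N_k = 2 + N_{k-1}^2.
N_0 = 2
N_1 = 2 + 2^2 = 6
N_2 = 2 + 6^2 = 38
Terms of depth exactly 2: N_2 − N_1 = 38 − 6 = 32.

32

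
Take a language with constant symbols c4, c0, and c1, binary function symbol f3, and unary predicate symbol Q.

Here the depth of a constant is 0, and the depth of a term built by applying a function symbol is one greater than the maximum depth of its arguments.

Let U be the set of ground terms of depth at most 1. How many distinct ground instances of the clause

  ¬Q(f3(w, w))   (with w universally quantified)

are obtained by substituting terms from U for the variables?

Ground terms of depth ≤ 1:
  Write N_k for the number of ground terms of depth ≤ k. A term of depth ≤ k is either a constant or a function symbol applied to arguments of depth ≤ k−1, so N_k = 3 + N_{k-1}^2.
  N_0 = 3
  N_1 = 3 + 3^2 = 12
  Explicitly: c4, c0, c1, f3(c4, c4), f3(c4, c0), f3(c4, c1), f3(c0, c4), f3(c0, c0), f3(c0, c1), f3(c1, c4), f3(c1, c0), f3(c1, c1).
So there are 12 ground terms available for substitution.
There is 1 variable to instantiate (w),  occurring in at least one literal, so different choices give different ground instances.
Number of ground instances = 12.

12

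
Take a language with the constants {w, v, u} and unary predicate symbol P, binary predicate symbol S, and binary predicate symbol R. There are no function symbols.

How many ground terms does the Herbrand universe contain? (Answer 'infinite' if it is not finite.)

There are no function symbols, so every ground term is one of the 3 constants.
The Herbrand universe is {w, v, u}, which is finite with 3 elements.

3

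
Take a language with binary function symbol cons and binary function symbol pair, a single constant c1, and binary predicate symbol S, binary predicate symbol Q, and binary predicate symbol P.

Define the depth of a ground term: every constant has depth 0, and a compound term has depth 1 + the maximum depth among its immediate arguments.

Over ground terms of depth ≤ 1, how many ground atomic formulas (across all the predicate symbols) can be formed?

First count ground terms of depth ≤ 1.
Let N_k = |{terms of depth ≤ k}|. Then N_0 = 1 and N_k = 1 + N_{k-1}^2 + N_{k-1}^2 for k ≥ 1 (one summand per function symbol, arity giving the exponent).
N_0 = 1
N_1 = 1 + 1^2 + 1^2 = 3
Explicitly: c1, cons(c1, c1), pair(c1, c1).
So |H| = 3.
For each predicate symbol, the number of ground atoms is |H| raised to its arity; summing:
  S: 3^2 = 9;  Q: 3^2 = 9;  P: 3^2 = 9
Total ground atoms: 9 + 9 + 9 = 27.

27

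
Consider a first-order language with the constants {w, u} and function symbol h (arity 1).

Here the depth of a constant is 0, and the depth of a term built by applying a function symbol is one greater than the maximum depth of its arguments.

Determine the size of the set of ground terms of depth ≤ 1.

If N_k denotes the number of depth-≤k ground terms, the 2 constants give N_0 = 2, and each function symbol of arity r contributes N_{k-1}^r new terms at level k: N_k = 2 + N_{k-1}.
N_0 = 2
N_1 = 2 + 2 = 4

4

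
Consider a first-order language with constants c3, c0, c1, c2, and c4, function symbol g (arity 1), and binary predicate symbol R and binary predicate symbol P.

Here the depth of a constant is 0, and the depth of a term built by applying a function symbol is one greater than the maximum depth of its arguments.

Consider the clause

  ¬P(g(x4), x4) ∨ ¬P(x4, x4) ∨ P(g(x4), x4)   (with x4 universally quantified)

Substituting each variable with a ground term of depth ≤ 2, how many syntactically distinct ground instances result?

Ground terms of depth ≤ 2:
  Count level by level. With function symbols g/1, the terms of depth ≤ k are the 5 constants together with each function applied to depth-≤(k−1) tuples, so N_k = 5 + N_{k-1}.
  N_0 = 5
  N_1 = 5 + 5 = 10
  N_2 = 5 + 10 = 15
So there are 15 ground terms available for substitution.
The body mentions the single quantified variable x4; since ground terms form a free algebra, no two substitutions collapse to the same formula.
Number of ground instances = 15.

15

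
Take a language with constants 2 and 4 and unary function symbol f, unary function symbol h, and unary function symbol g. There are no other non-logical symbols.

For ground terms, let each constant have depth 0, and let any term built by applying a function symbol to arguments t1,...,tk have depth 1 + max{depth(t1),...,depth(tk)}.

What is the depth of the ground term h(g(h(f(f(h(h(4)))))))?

7

depth(h(4)) = 1 + depth(4) = 1 + 0 = 1
depth(h(h(4))) = 1 + depth(h(4)) = 1 + 1 = 2
depth(f(h(h(4)))) = 1 + depth(h(h(4))) = 1 + 2 = 3
depth(f(f(h(h(4))))) = 1 + depth(f(h(h(4)))) = 1 + 3 = 4
depth(h(f(f(h(h(4)))))) = 1 + depth(f(f(h(h(4))))) = 1 + 4 = 5
depth(g(h(f(f(h(h(4))))))) = 1 + depth(h(f(f(h(h(4)))))) = 1 + 5 = 6
depth(h(g(h(f(f(h(h(4)))))))) = 1 + depth(g(h(f(f(h(h(4))))))) = 1 + 6 = 7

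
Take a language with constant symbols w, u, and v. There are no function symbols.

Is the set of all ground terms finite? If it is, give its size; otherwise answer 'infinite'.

3

There are no function symbols, so every ground term is one of the 3 constants.
The Herbrand universe is {w, u, v}, which is finite with 3 elements.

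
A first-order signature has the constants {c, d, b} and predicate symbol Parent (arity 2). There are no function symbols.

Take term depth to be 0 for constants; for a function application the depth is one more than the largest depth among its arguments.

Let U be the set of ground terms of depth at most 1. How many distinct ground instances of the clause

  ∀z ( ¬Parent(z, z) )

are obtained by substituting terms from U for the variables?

3

Ground terms of depth ≤ 1:
  With no function symbols every ground term is a constant, so there are exactly 3 ground terms at every depth bound.
  N_0 = 3
  N_1 = 3
So there are 3 ground terms available for substitution.
The variable z ranges independently over the available ground terms, and distinct assignments produce distinct instances.
Number of ground instances = 3.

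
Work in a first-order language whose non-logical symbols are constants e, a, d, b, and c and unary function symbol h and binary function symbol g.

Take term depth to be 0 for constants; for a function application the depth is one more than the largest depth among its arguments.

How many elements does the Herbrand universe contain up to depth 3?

1601495

Let N_k = |{terms of depth ≤ k}|. Then N_0 = 5 and N_k = 5 + N_{k-1} + N_{k-1}^2 for k ≥ 1 (one summand per function symbol, arity giving the exponent).
N_0 = 5
N_1 = 5 + 5 + 5^2 = 35
N_2 = 5 + 35 + 35^2 = 1265
N_3 = 5 + 1265 + 1265^2 = 1601495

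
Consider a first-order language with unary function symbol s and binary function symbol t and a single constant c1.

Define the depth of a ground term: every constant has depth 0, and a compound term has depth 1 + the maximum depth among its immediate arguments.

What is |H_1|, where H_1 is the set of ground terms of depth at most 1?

Count level by level. With function symbols s/1, t/2, the terms of depth ≤ k are the 1 constant together with each function applied to depth-≤(k−1) tuples, so N_k = 1 + N_{k-1} + N_{k-1}^2.
N_0 = 1
N_1 = 1 + 1 + 1^2 = 3

3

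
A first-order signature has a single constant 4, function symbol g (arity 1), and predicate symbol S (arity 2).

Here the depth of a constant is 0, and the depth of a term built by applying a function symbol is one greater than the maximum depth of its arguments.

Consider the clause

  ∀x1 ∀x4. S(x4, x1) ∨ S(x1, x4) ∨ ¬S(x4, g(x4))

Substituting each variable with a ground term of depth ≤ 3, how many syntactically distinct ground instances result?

Ground terms of depth ≤ 3:
  Count level by level. With function symbols g/1, the terms of depth ≤ k are the 1 constant together with each function applied to depth-≤(k−1) tuples, so N_k = 1 + N_{k-1}.
  N_0 = 1
  N_1 = 1 + 1 = 2
  N_2 = 1 + 2 = 3
  N_3 = 1 + 3 = 4
So there are 4 ground terms available for substitution.
The clause has 2 distinct variables (x1, x4), each appearing in the body. In the free term algebra distinct substitutions yield syntactically distinct ground instances.
Number of ground instances = 4^2 = 16.

16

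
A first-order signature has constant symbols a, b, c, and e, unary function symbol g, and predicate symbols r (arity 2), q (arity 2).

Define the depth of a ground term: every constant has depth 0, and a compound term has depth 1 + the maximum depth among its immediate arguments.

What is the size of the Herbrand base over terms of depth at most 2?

288

First count ground terms of depth ≤ 2.
Let N_k = |{terms of depth ≤ k}|. Then N_0 = 4 and N_k = 4 + N_{k-1} for k ≥ 1 (one summand per function symbol, arity giving the exponent).
N_0 = 4
N_1 = 4 + 4 = 8
N_2 = 4 + 8 = 12
Explicitly: a, b, c, e, g(a), g(b), g(c), g(e), g(g(a)), g(g(b)), g(g(c)), g(g(e)).
So |H| = 12.
Each predicate of arity r yields |H|^r ground atoms (one per choice of an r-tuple from H):
  r: 12^2 = 144;  q: 12^2 = 144
Total ground atoms: 144 + 144 = 288.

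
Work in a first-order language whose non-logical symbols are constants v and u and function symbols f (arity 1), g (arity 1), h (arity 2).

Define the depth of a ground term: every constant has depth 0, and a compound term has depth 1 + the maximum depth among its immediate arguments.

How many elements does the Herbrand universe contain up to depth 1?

Write N_k for the number of ground terms of depth ≤ k. A term of depth ≤ k is either a constant or a function symbol applied to arguments of depth ≤ k−1, so N_k = 2 + N_{k-1} + N_{k-1} + N_{k-1}^2.
N_0 = 2
N_1 = 2 + 2 + 2 + 2^2 = 10
Explicitly: v, u, f(v), f(u), g(v), g(u), h(v, v), h(v, u), h(u, v), h(u, u).

10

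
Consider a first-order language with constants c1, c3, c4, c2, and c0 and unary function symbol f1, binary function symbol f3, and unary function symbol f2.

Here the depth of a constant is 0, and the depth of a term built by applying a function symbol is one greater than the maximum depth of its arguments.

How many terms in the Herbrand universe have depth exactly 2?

1645

Let N_k count ground terms of depth at most k. Each non-constant term of depth ≤ k is some function symbol applied to depth-≤(k−1) arguments, giving N_k = 5 + N_{k-1} + N_{k-1}^2 + N_{k-1}.
N_0 = 5
N_1 = 5 + 5 + 5^2 + 5 = 40
N_2 = 5 + 40 + 40^2 + 40 = 1685
Terms of depth exactly 2: N_2 − N_1 = 1685 − 40 = 1645.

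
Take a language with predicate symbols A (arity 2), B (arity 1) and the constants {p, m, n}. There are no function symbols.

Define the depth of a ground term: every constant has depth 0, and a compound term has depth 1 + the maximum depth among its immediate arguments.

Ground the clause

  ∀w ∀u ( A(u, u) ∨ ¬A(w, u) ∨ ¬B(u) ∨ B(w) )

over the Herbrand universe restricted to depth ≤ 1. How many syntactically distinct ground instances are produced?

9

Ground terms of depth ≤ 1:
  With no function symbols every ground term is a constant, so there are exactly 3 ground terms at every depth bound.
  N_0 = 3
  N_1 = 3
  Explicitly: p, m, n.
So there are 3 ground terms available for substitution.
The body mentions every one of the 2 quantified variables; since ground terms form a free algebra, no two substitutions collapse to the same formula.
Number of ground instances = 3^2 = 9.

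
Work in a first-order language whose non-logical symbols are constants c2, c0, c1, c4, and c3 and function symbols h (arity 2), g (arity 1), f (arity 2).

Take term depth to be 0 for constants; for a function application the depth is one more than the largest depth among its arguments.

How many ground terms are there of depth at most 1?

Count level by level. With function symbols h/2, g/1, f/2, the terms of depth ≤ k are the 5 constants together with each function applied to depth-≤(k−1) tuples, so N_k = 5 + N_{k-1}^2 + N_{k-1} + N_{k-1}^2.
N_0 = 5
N_1 = 5 + 5^2 + 5 + 5^2 = 60

60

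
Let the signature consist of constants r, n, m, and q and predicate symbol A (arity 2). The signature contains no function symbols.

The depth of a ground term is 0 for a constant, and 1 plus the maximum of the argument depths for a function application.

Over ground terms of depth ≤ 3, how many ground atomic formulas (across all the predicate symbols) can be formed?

First count ground terms of depth ≤ 3.
With no function symbols every ground term is a constant, so there are exactly 4 ground terms at every depth bound.
N_0 = 4
N_1 = 4
N_2 = 4
N_3 = 4
Explicitly: r, n, m, q.
So |H| = 4.
For each predicate symbol, the number of ground atoms is |H| raised to its arity; summing:
  A: 4^2 = 16
Total ground atoms: 16.

16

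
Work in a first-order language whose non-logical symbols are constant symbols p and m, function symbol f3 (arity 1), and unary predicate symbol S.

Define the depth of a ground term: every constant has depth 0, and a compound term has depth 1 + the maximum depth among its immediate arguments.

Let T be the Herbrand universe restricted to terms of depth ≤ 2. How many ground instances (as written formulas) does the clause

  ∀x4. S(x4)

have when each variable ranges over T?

Ground terms of depth ≤ 2:
  Let N_k = |{terms of depth ≤ k}|. Then N_0 = 2 and N_k = 2 + N_{k-1} for k ≥ 1 (one summand per function symbol, arity giving the exponent).
  N_0 = 2
  N_1 = 2 + 2 = 4
  N_2 = 2 + 4 = 6
So there are 6 ground terms available for substitution.
The clause has 1 distinct variable (x4), which appears in the body. In the free term algebra distinct substitutions yield syntactically distinct ground instances.
Number of ground instances = 6.

6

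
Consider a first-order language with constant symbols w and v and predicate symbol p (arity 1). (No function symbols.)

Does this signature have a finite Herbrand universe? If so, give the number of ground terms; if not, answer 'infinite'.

2

There are no function symbols, so every ground term is one of the 2 constants.
The Herbrand universe is {w, v}, which is finite with 2 elements.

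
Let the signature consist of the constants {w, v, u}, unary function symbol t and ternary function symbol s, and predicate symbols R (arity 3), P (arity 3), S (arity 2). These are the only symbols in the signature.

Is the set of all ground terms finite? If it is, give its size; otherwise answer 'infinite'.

infinite

The signature has at least one function symbol (t, arity 1) and at least one constant (w).
Iterating t gives infinitely many distinct ground terms: w, t(w), t(t(w)), ...
So the Herbrand universe is infinite.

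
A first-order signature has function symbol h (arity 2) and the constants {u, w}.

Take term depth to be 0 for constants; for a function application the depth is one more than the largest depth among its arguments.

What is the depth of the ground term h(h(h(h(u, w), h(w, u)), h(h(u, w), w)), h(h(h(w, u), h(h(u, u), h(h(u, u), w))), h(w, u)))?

depth(h(u, w)) = 1 + max(0, 0) = 1
depth(h(w, u)) = 1 + max(0, 0) = 1
depth(h(h(u, w), h(w, u))) = 1 + max(1, 1) = 2
depth(h(h(u, w), w)) = 1 + max(1, 0) = 2
depth(h(h(h(u, w), h(w, u)), h(h(u, w), w))) = 1 + max(2, 2) = 3
depth(h(u, u)) = 1 + max(0, 0) = 1
depth(h(h(u, u), w)) = 1 + max(1, 0) = 2
depth(h(h(u, u), h(h(u, u), w))) = 1 + max(1, 2) = 3
depth(h(h(w, u), h(h(u, u), h(h(u, u), w)))) = 1 + max(1, 3) = 4
depth(h(h(h(w, u), h(h(u, u), h(h(u, u), w))), h(w, u))) = 1 + max(4, 1) = 5
depth(h(h(h(h(u, w), h(w, u)), h(h(u, w), w)), h(h(h(w, u), h(h(u, u), h(h(u, u), w))), h(w, u)))) = 1 + max(3, 5) = 6

6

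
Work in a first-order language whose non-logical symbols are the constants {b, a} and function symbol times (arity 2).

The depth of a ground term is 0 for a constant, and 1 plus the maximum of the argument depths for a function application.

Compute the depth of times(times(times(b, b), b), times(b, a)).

depth(times(b, b)) = 1 + max(0, 0) = 1
depth(times(times(b, b), b)) = 1 + max(1, 0) = 2
depth(times(b, a)) = 1 + max(0, 0) = 1
depth(times(times(times(b, b), b), times(b, a))) = 1 + max(2, 1) = 3

3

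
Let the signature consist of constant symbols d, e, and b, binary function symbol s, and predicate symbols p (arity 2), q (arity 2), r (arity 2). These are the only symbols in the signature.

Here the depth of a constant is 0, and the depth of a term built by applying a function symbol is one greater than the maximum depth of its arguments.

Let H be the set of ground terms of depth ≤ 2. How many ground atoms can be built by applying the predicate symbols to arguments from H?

64827

First count ground terms of depth ≤ 2.
Write N_k for the number of ground terms of depth ≤ k. A term of depth ≤ k is either a constant or a function symbol applied to arguments of depth ≤ k−1, so N_k = 3 + N_{k-1}^2.
N_0 = 3
N_1 = 3 + 3^2 = 12
N_2 = 3 + 12^2 = 147
So |H| = 147.
Ground atoms are formed by filling each argument slot of a predicate with a term from H, so an r-ary predicate gives |H|^r atoms:
  p: 147^2 = 21609;  q: 147^2 = 21609;  r: 147^2 = 21609
Total ground atoms: 21609 + 21609 + 21609 = 64827.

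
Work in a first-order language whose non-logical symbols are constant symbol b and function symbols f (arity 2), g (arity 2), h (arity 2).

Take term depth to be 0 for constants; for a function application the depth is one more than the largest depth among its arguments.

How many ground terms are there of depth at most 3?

7204

Let N_k count ground terms of depth at most k. Each non-constant term of depth ≤ k is some function symbol applied to depth-≤(k−1) arguments, giving N_k = 1 + N_{k-1}^2 + N_{k-1}^2 + N_{k-1}^2.
N_0 = 1
N_1 = 1 + 1^2 + 1^2 + 1^2 = 4
N_2 = 1 + 4^2 + 4^2 + 4^2 = 49
N_3 = 1 + 49^2 + 49^2 + 49^2 = 7204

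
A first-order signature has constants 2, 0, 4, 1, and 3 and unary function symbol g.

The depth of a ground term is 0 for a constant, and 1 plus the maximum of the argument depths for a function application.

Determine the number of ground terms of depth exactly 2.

Count level by level. With function symbols g/1, the terms of depth ≤ k are the 5 constants together with each function applied to depth-≤(k−1) tuples, so N_k = 5 + N_{k-1}.
N_0 = 5
N_1 = 5 + 5 = 10
N_2 = 5 + 10 = 15
Terms of depth exactly 2: N_2 − N_1 = 15 − 10 = 5.

5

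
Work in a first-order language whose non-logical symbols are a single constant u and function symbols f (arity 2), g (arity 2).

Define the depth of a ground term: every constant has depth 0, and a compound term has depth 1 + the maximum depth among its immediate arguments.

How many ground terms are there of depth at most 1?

3

Let N_k count ground terms of depth at most k. Each non-constant term of depth ≤ k is some function symbol applied to depth-≤(k−1) arguments, giving N_k = 1 + N_{k-1}^2 + N_{k-1}^2.
N_0 = 1
N_1 = 1 + 1^2 + 1^2 = 3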